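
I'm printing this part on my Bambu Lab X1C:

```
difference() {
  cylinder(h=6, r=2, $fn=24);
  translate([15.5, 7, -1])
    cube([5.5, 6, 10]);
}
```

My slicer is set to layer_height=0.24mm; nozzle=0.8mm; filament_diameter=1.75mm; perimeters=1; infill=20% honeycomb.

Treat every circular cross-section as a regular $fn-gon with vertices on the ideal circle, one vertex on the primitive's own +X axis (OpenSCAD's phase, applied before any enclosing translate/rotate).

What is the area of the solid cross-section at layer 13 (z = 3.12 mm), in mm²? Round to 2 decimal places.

12.42 mm²

At z = 3.12 mm: the r=2 cylinder gives a regular 24-gon of circumradius 2 (constant along its height) (area = (24/2)·2.000²·sin(360°/24) = 12.42 mm²); the 5.5×6 cube at (15.5, 7) contributes its full rectangle (area 33.00 mm²); Taking the first minus the rest: starting from the r=2 cylinder (12.42 mm²), the 5.5×6 cube at (15.5, 7) misses the remaining region (no effect) — area = 12.42 mm². Overall, the cross-section is a single solid region. Net area = 12.42 mm².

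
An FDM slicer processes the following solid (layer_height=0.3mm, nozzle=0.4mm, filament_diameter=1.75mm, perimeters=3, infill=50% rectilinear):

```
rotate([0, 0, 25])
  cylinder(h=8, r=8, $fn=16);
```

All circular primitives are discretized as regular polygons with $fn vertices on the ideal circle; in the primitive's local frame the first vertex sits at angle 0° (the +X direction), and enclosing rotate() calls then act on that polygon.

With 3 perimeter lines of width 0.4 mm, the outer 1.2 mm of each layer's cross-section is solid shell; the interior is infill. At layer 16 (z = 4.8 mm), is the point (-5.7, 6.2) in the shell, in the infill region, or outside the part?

outside

At z = 4.8 mm: the r=8 cylinder gives a regular 16-gon of circumradius 8 (constant along its height); (rotated 25° about Z; rotation is an isometry so areas/perimeters/island counts are preserved). Overall, the cross-section is a single solid region. Undo the 25° rotation: the query point maps to (-2.546, 8.028) in the un-rotated model frame. The nearest boundary edge runs (0.00, 8.00)→(-3.06, 7.39); distance from the point to it = 0.52 mm. The point is not inside any of the regions above, so it lies outside the cross-section (0.52 mm from the nearest boundary).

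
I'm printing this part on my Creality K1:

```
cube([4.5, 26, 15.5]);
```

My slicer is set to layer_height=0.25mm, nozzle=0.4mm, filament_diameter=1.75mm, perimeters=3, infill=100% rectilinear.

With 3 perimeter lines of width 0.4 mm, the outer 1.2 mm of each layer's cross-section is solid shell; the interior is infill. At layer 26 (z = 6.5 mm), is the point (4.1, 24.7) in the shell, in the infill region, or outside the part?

At z = 6.5 mm: the cube is present — its section is the full 4.5×26 rectangle. Overall, the cross-section is a single solid region. The nearest boundary edge runs (4.50, 0.00)→(4.50, 26.00); distance from the point to it = 0.40 mm. The point is inside the cross-section, 0.40 mm from the nearest boundary — within the 1.2 mm shell band (3 × 0.4).

shell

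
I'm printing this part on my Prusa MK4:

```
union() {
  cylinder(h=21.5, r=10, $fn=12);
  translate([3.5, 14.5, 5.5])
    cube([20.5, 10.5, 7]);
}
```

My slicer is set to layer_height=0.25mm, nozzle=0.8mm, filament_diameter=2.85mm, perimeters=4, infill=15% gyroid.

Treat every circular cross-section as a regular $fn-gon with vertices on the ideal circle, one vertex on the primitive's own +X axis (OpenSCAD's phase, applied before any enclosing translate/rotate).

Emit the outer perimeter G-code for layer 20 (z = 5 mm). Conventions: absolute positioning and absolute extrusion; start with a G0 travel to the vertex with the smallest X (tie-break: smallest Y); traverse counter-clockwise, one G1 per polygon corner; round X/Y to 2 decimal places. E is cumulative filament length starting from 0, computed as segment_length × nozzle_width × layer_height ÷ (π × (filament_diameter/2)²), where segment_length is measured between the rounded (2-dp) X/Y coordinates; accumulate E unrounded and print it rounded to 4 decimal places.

G0 X-10.00 Y0.00 Z5.00
G1 X-8.66 Y-5.00 E0.1623
G1 X-5.00 Y-8.66 E0.3246
G1 X0.00 Y-10.00 E0.4868
G1 X5.00 Y-8.66 E0.6491
G1 X8.66 Y-5.00 E0.8114
G1 X10.00 Y0.00 E0.9737
G1 X8.66 Y5.00 E1.1360
G1 X5.00 Y8.66 E1.2983
G1 X0.00 Y10.00 E1.4605
G1 X-5.00 Y8.66 E1.6228
G1 X-8.66 Y5.00 E1.7851
G1 X-10.00 Y0.00 E1.9474

At z = 5 mm: the cylinder: section is a regular 12-gon, circumradius r=10; the cube at (3.5, 14.5) does not reach this height (z outside [5.5, 12.5]); Combining (union): only the r=10 cylinder is present, so the union is just that shape — 1 connected region. The outline is a single polygon with 12 vertices. Extrusion per mm of travel: 0.8 × 0.25 / (π × 1.425²) = 0.031351. Accumulating E over each segment gives final E = 1.9474.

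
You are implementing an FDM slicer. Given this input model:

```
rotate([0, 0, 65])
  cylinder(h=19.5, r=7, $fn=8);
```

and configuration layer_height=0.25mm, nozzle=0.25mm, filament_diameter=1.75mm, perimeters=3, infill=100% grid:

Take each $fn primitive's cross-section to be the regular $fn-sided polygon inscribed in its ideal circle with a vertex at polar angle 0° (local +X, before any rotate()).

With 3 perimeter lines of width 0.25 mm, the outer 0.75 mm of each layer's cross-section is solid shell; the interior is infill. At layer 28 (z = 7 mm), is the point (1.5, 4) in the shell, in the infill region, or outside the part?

At z = 7 mm: the r=7 cylinder contributes a regular 8-gon of circumradius 7; (whole slice rotated 65° about Z — lengths, areas and connectivity unchanged). Overall, the cross-section is a single solid region. Undo the 65° rotation: the query point maps to (4.259, 0.331) in the un-rotated model frame. The nearest boundary edge runs (7.00, 0.00)→(4.95, 4.95); distance from the point to it = 2.41 mm. The point is inside the cross-section and 2.41 mm from the nearest boundary — more than the 0.75 mm shell width (3 × 0.25), so it's in the infill interior.

infill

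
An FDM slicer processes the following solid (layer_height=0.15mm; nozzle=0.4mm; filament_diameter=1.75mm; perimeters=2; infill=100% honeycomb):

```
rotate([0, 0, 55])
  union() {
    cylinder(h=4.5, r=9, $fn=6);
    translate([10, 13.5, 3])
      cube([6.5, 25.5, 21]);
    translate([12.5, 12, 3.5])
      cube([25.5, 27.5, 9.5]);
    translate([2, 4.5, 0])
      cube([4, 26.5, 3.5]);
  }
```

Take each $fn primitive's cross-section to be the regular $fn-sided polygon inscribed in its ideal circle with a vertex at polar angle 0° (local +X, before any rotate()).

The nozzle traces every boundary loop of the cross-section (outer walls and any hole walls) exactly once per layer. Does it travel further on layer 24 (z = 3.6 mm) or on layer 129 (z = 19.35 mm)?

Layer 24 (z = 3.6): the cylinder: section is a regular 6-gon, circumradius r=9 (perimeter = 2·6·9.000·sin(180°/6) = 54.00 mm); the cube at (10, 13.5) is present — its section is the full 6.5×25.5 rectangle (perimeter 64.00 mm); the cube at (12.5, 12) is present — its section is the full 25.5×27.5 rectangle (perimeter 106.00 mm); the cube at (2, 4.5) does not reach this height (z outside [0, 3.5]); Combining (union): the regions partially overlap (shared area 102.00 mm²), so the edge portions inside another operand are dropped and the merged outline is re-measured after clipping — boundary = 165.00 mm; (whole slice rotated 55° about Z — lengths, areas and connectivity unchanged). So its perimeter = 165.00 mm. Layer 129 (z = 19.35): the cylinder does not reach this height (z outside [0, 4.5]); the cube at (10, 13.5) (footprint 6.5×25.5) is included at this height (perimeter 64.00 mm); the cube at (12.5, 12) is absent (z outside [3.5, 13]); the cube at (2, 4.5) does not reach this height (z outside [0, 3.5]); Taking the union: only the 6.5×25.5 cube at (10, 13.5) is present, so the union is just that shape — boundary = 64.00 mm; (whole slice rotated 55° about Z — lengths, areas and connectivity unchanged). So its perimeter = 64.00 mm. Layer 24 is larger (165.00 vs 64.00 mm).

layer 24 (z = 3.6 mm)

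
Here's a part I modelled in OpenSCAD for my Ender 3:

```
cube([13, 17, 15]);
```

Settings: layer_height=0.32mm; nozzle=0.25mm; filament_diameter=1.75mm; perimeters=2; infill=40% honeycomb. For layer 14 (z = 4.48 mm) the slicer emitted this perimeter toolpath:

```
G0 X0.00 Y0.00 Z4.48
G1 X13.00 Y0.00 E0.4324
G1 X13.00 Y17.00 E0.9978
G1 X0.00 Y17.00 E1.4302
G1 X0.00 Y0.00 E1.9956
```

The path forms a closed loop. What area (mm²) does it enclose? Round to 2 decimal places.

221.00 mm²

Apply the shoelace formula to the sequence of (X, Y) vertices; enclosed area = 221.00 mm².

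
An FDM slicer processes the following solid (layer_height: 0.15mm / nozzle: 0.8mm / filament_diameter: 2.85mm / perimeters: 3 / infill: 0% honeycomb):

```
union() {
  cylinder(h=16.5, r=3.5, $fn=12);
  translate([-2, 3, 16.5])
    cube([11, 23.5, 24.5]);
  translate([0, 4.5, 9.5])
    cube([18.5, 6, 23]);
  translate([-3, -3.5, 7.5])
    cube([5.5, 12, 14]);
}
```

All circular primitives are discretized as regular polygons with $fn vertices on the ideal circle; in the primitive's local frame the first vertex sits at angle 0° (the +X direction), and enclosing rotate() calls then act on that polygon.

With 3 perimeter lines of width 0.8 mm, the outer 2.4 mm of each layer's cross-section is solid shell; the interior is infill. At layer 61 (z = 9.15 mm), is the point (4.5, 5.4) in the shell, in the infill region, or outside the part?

At z = 9.15 mm: the r=3.5 cylinder contributes a regular 12-gon of circumradius 3.5; the cube at (-2, 3) is absent (z outside [16.5, 41]); the cube at (0, 4.5) does not reach this height (z outside [9.5, 32.5]); the cube at (-3, -3.5) (footprint 5.5×12) is included at this height; Taking the union: the regions partially overlap (shared area 32.86 mm²), so overlapping operands fuse into one piece — 1 connected region. Overall, the cross-section is a single solid region. The nearest boundary edge runs (2.50, 8.50)→(2.50, 2.28); distance from the point to it = 2.00 mm. The point is not inside any of the regions above, so it lies outside the cross-section (2.00 mm from the nearest boundary).

outside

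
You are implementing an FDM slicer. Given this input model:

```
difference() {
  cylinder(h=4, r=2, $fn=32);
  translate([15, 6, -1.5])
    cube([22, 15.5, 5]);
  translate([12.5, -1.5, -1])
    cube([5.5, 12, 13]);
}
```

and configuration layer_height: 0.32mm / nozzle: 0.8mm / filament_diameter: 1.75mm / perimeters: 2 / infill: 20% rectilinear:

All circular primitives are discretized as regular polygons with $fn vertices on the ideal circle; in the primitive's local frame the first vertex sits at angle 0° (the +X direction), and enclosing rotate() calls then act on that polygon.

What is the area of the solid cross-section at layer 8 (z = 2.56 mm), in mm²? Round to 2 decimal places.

At z = 2.56 mm: the r=2 cylinder gives a regular 32-gon of circumradius 2 (constant along its height) (area = (32/2)·2.000²·sin(360°/32) = 12.49 mm²); the cube at (15, 6) (footprint 22×15.5) is included at this height (area 341.00 mm²); the cube at (12.5, -1.5) is present — its section is the full 5.5×12 rectangle (area 66.00 mm²); Taking the first minus the rest: starting from the r=2 cylinder (12.49 mm²), the 22×15.5 cube at (15, 6) misses the remaining region (no effect); the 5.5×12 cube at (12.5, -1.5) misses the remaining region (no effect) — area = 12.49 mm². Overall, the cross-section is a single solid region. Net area = 12.49 mm².

12.49 mm²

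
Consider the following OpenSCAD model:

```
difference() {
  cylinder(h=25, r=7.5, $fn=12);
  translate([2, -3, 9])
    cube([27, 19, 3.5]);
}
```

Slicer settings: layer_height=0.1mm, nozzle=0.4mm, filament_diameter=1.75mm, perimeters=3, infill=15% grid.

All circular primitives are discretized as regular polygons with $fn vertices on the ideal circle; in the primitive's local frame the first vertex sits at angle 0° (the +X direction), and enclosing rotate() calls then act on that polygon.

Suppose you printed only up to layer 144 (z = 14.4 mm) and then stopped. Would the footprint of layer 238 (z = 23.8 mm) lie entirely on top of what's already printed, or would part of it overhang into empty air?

Compare the two slices. At z = 14.4: the cylinder: section is a regular 12-gon, circumradius r=7.5 (area = (12/2)·7.500²·sin(360°/12) = 168.75 mm²); the cube at (2, -3) does not reach this height (z outside [9, 12.5]); Subtracting the remaining from the first: none of the subtracted shapes is present at this height, so the r=7.5 cylinder is unchanged — area = 168.75 mm². At z = 23.8: the r=7.5 cylinder contributes a regular 12-gon of circumradius 7.5 (area = (12/2)·7.500²·sin(360°/12) = 168.75 mm²); the cube at (2, -3) does not reach this height (z outside [9, 12.5]); Subtracting the remaining from the first: none of the subtracted shapes is present at this height, so the r=7.5 cylinder is unchanged — area = 168.75 mm². Checking containment: the cross-section at z = 23.8 is a subset of the cross-section at z = 14.4.

entirely on top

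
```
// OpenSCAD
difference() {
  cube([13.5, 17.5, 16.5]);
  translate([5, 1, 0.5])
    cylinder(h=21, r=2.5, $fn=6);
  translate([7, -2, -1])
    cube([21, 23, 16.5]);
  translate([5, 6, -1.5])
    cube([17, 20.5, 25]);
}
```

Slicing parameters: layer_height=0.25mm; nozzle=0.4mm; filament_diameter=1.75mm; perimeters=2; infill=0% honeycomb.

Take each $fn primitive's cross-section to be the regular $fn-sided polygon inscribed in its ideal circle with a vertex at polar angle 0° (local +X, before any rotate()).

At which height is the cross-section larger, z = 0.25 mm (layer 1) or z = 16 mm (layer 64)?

layer 64 (z = 16 mm)

Layer 1 (z = 0.25): the 13.5×17.5 cube contributes its full rectangle (area 236.25 mm²); the cylinder at (5, 1) does not reach this height (z outside [0.5, 21.5]); the cube at (7, -2) is present — its section is the full 21×23 rectangle (area 483.00 mm²); the cube at (5, 6) (footprint 17×20.5) is included at this height (area 348.50 mm²); Taking the first minus the rest: starting from the 13.5×17.5 cube (236.25 mm²), the 21×23 cube at (7, -2) partially overlaps it — only the 113.75 mm² overlap (of its 483.00 mm²) is removed, clipping the outline; the 17×20.5 cube at (5, 6) partially overlaps it — only the 23.00 mm² overlap (of its 348.50 mm²) is removed, clipping the outline — area = 99.50 mm². So its area = 99.50 mm². Layer 64 (z = 16): the cube is present — its section is the full 13.5×17.5 rectangle (area 236.25 mm²); the r=2.5 cylinder at (5, 1) contributes a regular 6-gon of circumradius 2.5 (area = (6/2)·2.500²·sin(360°/6) = 16.24 mm²); the cube at (7, -2) does not reach this height (z outside [-1, 15.5]); the cube at (5, 6) is present — its section is the full 17×20.5 rectangle (area 348.50 mm²); Subtracting the remaining from the first: starting from the 13.5×17.5 cube (236.25 mm²), the r=2.5 cylinder at (5, 1) partially overlaps it — only the 12.54 mm² overlap (of its 16.24 mm²) is removed, clipping the outline; the 17×20.5 cube at (5, 6) partially overlaps it — only the 97.75 mm² overlap (of its 348.50 mm²) is removed, clipping the outline — area = 125.96 mm². So its area = 125.96 mm². Layer 64 is larger (125.96 vs 99.50 mm²).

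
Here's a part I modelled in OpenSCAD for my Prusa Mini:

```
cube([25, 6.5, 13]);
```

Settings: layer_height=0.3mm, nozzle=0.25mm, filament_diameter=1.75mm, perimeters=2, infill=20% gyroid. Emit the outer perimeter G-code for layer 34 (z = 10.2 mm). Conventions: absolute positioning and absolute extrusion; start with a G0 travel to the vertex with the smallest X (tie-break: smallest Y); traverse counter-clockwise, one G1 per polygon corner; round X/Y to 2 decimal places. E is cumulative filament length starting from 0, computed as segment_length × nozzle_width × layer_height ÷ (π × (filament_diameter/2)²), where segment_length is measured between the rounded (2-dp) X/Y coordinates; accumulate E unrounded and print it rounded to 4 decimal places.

At z = 10.2 mm: the cube (footprint 25×6.5) is included at this height. The outline is a single polygon with 4 vertices. Extrusion per mm of travel: 0.25 × 0.3 / (π × 0.875²) = 0.031181. Accumulating E over each segment gives final E = 1.9644.

G0 X0.00 Y0.00 Z10.20
G1 X25.00 Y0.00 E0.7795
G1 X25.00 Y6.50 E0.9822
G1 X0.00 Y6.50 E1.7617
G1 X0.00 Y0.00 E1.9644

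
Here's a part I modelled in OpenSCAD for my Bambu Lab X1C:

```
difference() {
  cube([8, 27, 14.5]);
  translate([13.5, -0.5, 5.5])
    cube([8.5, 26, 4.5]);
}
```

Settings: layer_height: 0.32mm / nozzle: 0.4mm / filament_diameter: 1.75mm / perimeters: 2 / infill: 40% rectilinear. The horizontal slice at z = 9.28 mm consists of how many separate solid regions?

1

At z = 9.28 mm: the cube is present — its section is the full 8×27 rectangle; the cube at (13.5, -0.5) (footprint 8.5×26) is included at this height; Subtracting the remaining from the first: starting from the 8×27 cube, the 8.5×26 cube at (13.5, -0.5) misses the remaining region (no effect) — 1 connected region. The result has 1 disconnected region.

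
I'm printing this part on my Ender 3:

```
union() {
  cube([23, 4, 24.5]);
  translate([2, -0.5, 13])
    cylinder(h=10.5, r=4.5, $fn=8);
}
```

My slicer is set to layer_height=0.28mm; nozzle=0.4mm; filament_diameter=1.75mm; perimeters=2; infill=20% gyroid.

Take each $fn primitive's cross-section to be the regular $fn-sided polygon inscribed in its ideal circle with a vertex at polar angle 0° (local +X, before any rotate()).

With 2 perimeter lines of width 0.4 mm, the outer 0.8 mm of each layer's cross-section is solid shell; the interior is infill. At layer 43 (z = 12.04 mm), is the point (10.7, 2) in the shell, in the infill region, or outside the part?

At z = 12.04 mm: the cube is present — its section is the full 23×4 rectangle; the cylinder at (2, -0.5) is absent (z outside [13, 23.5]); Taking the union: only the 23×4 cube is present, so the union is just that shape — 1 connected region. Overall, the cross-section is a single solid region. The nearest boundary edge runs (0.00, 0.00)→(23.00, 0.00); distance from the point to it = 2.00 mm. The point is inside the cross-section and 2.00 mm from the nearest boundary — more than the 0.8 mm shell width (2 × 0.4), so it's in the infill interior.

infill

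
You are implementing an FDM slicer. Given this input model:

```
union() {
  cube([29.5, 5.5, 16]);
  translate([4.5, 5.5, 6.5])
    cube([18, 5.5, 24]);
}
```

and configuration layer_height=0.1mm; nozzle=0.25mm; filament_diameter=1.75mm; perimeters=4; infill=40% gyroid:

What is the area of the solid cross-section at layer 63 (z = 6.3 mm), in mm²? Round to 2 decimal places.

162.25 mm²

At z = 6.3 mm: the 29.5×5.5 cube contributes its full rectangle (area 162.25 mm²); the cube at (4.5, 5.5) does not reach this height (z outside [6.5, 30.5]); Combining (union): only the 29.5×5.5 cube is present, so the union is just that shape — area = 162.25 mm². Overall, the cross-section is a single solid region. Net area = 162.25 mm².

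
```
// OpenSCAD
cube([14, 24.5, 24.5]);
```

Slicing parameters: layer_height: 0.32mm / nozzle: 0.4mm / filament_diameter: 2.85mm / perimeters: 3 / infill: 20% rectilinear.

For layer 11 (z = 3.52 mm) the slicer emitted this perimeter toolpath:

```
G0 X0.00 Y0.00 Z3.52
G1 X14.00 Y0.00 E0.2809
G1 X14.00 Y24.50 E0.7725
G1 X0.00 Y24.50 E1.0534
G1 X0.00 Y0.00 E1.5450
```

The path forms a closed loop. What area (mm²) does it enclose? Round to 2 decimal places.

Apply the shoelace formula to the sequence of (X, Y) vertices; enclosed area = 343.00 mm².

343.00 mm²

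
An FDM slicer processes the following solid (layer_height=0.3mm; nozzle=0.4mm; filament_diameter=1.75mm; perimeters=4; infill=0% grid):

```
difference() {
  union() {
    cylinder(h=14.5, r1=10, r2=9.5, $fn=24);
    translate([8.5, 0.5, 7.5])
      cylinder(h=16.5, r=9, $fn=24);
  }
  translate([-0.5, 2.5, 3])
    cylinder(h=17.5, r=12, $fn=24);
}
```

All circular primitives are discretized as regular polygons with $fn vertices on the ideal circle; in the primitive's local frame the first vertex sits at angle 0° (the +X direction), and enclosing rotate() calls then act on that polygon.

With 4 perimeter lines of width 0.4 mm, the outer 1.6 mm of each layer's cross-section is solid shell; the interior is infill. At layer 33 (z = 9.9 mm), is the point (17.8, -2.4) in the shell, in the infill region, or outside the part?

outside

At z = 9.9 mm: the cone contributes a regular 24-gon of circumradius 9.659 (interpolated between r1=10 and r2=9.5 at t=0.683); the r=9 cylinder at (8.5, 0.5) contributes a regular 24-gon of circumradius 9; Combining (union): the regions partially overlap (shared area 117.91 mm²), so overlapping operands fuse into one piece — 1 connected region; the cylinder at (-0.5, 2.5): section is a regular 24-gon, circumradius r=12; Subtracting the remaining from the first: starting from the result so far, the r=12 cylinder at (-0.5, 2.5) partially overlaps it — only the 322.71 mm² overlap (of its 447.24 mm²) is removed, clipping the outline — 2 connected regions. Overall, the cross-section has 2 separate islands. The nearest boundary edge runs (17.19, -1.83)→(16.29, -4.00); distance from the point to it = 0.78 mm. The point is not inside any of the regions above, so it lies outside the cross-section (0.78 mm from the nearest boundary).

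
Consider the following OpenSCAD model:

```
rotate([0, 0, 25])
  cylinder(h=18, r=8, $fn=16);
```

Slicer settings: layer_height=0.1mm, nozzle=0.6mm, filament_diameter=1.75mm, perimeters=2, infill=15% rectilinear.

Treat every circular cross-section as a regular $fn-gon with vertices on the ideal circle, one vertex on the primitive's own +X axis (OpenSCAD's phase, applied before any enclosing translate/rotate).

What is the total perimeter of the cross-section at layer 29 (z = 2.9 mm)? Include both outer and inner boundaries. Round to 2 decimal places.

At z = 2.9 mm: the r=8 cylinder gives a regular 16-gon of circumradius 8 (constant along its height) (perimeter = 2·16·8.000·sin(180°/16) = 49.94 mm); (rotated 25° about Z; rotation is an isometry so areas/perimeters/island counts are preserved). Overall, the cross-section is a single solid region. Total boundary length (outer) = 49.94 mm.

49.94 mm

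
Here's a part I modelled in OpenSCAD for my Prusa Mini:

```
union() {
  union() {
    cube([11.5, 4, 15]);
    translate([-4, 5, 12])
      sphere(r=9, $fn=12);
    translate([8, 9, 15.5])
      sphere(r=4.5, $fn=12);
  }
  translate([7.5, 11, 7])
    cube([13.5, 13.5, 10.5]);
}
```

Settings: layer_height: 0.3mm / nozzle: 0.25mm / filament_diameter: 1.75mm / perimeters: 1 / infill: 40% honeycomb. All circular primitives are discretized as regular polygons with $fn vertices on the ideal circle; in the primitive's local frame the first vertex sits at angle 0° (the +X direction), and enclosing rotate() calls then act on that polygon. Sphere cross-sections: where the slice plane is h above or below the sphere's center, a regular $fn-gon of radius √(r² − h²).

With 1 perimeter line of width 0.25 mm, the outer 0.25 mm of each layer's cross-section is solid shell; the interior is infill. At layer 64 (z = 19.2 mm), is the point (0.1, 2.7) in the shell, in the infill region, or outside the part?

At z = 19.2 mm: the cube does not reach this height (z outside [0, 15]); the r=9 sphere at (-4, 5) slices to a regular 12-gon of circumradius 5.400 (√(r²−h²) with h=7.2 from center); the r=4.5 sphere at (8, 9) contributes a regular 12-gon of circumradius √(4.5²−3.7²) = 2.561; Combining (union): the 2 present regions are separate (no shared area or edge), so areas and boundary lengths simply add and each stays a separate island — 2 connected regions; the cube at (7.5, 11) does not reach this height (z outside [7, 17.5]); Combining (union): only the result so far is present, so the union is just that shape — 2 connected regions. Overall, the cross-section has 2 separate islands. The nearest boundary edge runs (1.40, 5.00)→(0.68, 2.30); distance from the point to it = 0.66 mm. (Shell/infill is judged within the island containing the point — the largest one.) The point is inside the cross-section and 0.66 mm from the nearest boundary — more than the 0.25 mm shell width (1 × 0.25), so it's in the infill interior.

infill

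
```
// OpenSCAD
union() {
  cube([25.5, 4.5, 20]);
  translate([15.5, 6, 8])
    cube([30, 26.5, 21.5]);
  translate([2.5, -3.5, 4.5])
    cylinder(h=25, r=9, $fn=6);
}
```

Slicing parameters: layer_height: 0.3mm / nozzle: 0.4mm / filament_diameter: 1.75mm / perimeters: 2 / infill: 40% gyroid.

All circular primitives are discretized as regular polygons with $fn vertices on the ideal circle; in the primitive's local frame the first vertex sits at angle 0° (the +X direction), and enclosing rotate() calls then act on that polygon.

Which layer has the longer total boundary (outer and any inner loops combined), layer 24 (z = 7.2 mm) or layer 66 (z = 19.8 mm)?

layer 66 (z = 19.8 mm)

Layer 24 (z = 7.2): the cube (footprint 25.5×4.5) is included at this height (perimeter 60.00 mm); the cube at (15.5, 6) does not reach this height (z outside [8, 29.5]); the r=9 cylinder at (2.5, -3.5) gives a regular 6-gon of circumradius 9 (constant along its height) (perimeter = 2·6·9.000·sin(180°/6) = 54.00 mm); Merging all regions: the regions partially overlap (shared area 35.38 mm²), so the edge portions inside another operand are dropped and the merged outline is re-measured after clipping — boundary = 88.27 mm. So its perimeter = 88.27 mm. Layer 66 (z = 19.8): the cube (footprint 25.5×4.5) is included at this height (perimeter 60.00 mm); the cube at (15.5, 6) is present — its section is the full 30×26.5 rectangle (perimeter 113.00 mm); the r=9 cylinder at (2.5, -3.5) gives a regular 6-gon of circumradius 9 (constant along its height) (perimeter = 2·6·9.000·sin(180°/6) = 54.00 mm); Merging all regions: the regions partially overlap (shared area 35.38 mm²), so the edge portions inside another operand are dropped and the merged outline is re-measured after clipping — boundary = 201.27 mm. So its perimeter = 201.27 mm. Layer 66 is larger (201.27 vs 88.27 mm).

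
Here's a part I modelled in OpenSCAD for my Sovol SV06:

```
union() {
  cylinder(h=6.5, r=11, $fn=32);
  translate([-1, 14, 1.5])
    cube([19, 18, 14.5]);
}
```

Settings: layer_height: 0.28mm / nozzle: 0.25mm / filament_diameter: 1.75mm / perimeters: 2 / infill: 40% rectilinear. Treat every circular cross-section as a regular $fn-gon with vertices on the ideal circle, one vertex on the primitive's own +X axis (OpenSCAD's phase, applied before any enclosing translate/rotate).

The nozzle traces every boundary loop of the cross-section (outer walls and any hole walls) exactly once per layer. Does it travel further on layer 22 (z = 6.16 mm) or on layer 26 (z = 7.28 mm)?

layer 22 (z = 6.16 mm)

Layer 22 (z = 6.16): the cylinder: section is a regular 32-gon, circumradius r=11 (perimeter = 2·32·11.000·sin(180°/32) = 69.00 mm); the 19×18 cube at (-1, 14) contributes its full rectangle (perimeter 74.00 mm); Taking the union: the 2 present regions are separate (no shared area or edge), so areas and boundary lengths simply add and each stays a separate island — boundary = 143.00 mm. So its perimeter = 143.00 mm. Layer 26 (z = 7.28): the cylinder does not reach this height (z outside [0, 6.5]); the 19×18 cube at (-1, 14) contributes its full rectangle (perimeter 74.00 mm); Taking the union: only the 19×18 cube at (-1, 14) is present, so the union is just that shape — boundary = 74.00 mm. So its perimeter = 74.00 mm. Layer 22 is larger (143.00 vs 74.00 mm).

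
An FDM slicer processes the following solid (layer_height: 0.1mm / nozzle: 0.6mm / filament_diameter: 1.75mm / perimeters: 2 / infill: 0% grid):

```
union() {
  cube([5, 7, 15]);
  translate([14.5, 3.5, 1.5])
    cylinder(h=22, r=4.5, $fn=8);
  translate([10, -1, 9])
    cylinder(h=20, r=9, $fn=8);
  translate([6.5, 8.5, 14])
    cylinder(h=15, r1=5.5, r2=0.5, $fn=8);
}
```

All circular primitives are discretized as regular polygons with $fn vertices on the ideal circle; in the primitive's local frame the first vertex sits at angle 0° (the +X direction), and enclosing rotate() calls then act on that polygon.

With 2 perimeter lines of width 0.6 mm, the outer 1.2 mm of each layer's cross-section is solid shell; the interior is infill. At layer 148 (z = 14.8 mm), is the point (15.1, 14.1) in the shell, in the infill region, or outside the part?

At z = 14.8 mm: the cube is present — its section is the full 5×7 rectangle; the r=4.5 cylinder at (14.5, 3.5) gives a regular 8-gon of circumradius 4.5 (constant along its height); the r=9 cylinder at (10, -1) contributes a regular 8-gon of circumradius 9; the cone at (6.5, 8.5) contributes a regular 8-gon of circumradius 5.233 (interpolated between r1=5.5 and r2=0.5 at t=0.053); Merging all regions: the regions partially overlap (shared area 82.03 mm²), so overlapping operands fuse into one piece — 1 connected region. Overall, the cross-section is a single solid region. The nearest boundary edge runs (10.20, 12.20)→(11.73, 8.50); distance from the point to it = 5.25 mm. The point is not inside any of the regions above, so it lies outside the cross-section (5.25 mm from the nearest boundary).

outside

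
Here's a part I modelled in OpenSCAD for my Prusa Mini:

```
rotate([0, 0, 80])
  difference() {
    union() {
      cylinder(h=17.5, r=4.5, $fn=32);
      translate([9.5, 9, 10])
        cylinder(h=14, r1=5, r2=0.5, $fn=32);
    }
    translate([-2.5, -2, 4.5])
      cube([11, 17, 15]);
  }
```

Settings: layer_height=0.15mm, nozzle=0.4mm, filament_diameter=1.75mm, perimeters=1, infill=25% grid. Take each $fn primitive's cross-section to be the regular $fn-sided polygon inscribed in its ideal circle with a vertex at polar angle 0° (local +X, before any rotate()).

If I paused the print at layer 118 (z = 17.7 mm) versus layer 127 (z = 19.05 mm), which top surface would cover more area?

layer 118 (z = 17.7 mm)

Layer 118 (z = 17.7): the cylinder is not intersected at this z (z outside [0, 17.5]); the cone at (9.5, 9): at t=0.550 of its height the radius interpolates to r₁+(r₂−r₁)t = 2.525, giving a regular 32-gon of that circumradius (area = (32/2)·2.525²·sin(360°/32) = 19.90 mm²); Combining (union): only the cone at (9.5, 9) is present, so the union is just that shape — area = 19.90 mm²; the cube at (-2.5, -2) (footprint 11×17) is included at this height (area 187.00 mm²); Taking the first minus the rest: starting from the result so far (19.90 mm²), the 11×17 cube at (-2.5, -2) partially overlaps it — only the 5.05 mm² overlap (of its 187.00 mm²) is removed, clipping the outline — area = 14.85 mm²; (rotated 80° about Z; rotation is an isometry so areas/perimeters/island counts are preserved). So its area = 14.85 mm². Layer 127 (z = 19.05): the cylinder is not intersected at this z (z outside [0, 17.5]); the cone at (9.5, 9): at t=0.646 of its height the radius interpolates to r₁+(r₂−r₁)t = 2.091, giving a regular 32-gon of that circumradius (area = (32/2)·2.091²·sin(360°/32) = 13.65 mm²); Taking the union: only the cone at (9.5, 9) is present, so the union is just that shape — area = 13.65 mm²; the cube at (-2.5, -2) (footprint 11×17) is included at this height (area 187.00 mm²); Subtracting the remaining from the first: starting from that combined region (13.65 mm²), the 11×17 cube at (-2.5, -2) partially overlaps it — only the 2.82 mm² overlap (of its 187.00 mm²) is removed, clipping the outline — area = 10.83 mm²; (rotated 80° about Z; rotation is an isometry so areas/perimeters/island counts are preserved). So its area = 10.83 mm². Layer 118 is larger (14.85 vs 10.83 mm²).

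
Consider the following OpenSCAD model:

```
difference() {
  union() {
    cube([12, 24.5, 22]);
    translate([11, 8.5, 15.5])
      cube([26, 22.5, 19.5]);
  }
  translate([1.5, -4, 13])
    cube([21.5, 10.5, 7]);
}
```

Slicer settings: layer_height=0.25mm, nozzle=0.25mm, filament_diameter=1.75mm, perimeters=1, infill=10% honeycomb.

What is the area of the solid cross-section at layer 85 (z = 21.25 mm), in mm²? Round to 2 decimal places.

At z = 21.25 mm: the cube is present — its section is the full 12×24.5 rectangle (area 294.00 mm²); the 26×22.5 cube at (11, 8.5) contributes its full rectangle (area 585.00 mm²); Merging all regions: the regions partially overlap — summed areas 879.00 mm² minus the doubly-counted overlap 16.00 mm² gives 863.00 mm² — area = 863.00 mm²; the cube at (1.5, -4) is not intersected at this z (z outside [13, 20]); Subtracting the remaining from the first: none of the subtracted shapes is present at this height, so that combined region is unchanged — area = 863.00 mm². Overall, the cross-section is a single solid region. Net area = 863.00 mm².

863.00 mm²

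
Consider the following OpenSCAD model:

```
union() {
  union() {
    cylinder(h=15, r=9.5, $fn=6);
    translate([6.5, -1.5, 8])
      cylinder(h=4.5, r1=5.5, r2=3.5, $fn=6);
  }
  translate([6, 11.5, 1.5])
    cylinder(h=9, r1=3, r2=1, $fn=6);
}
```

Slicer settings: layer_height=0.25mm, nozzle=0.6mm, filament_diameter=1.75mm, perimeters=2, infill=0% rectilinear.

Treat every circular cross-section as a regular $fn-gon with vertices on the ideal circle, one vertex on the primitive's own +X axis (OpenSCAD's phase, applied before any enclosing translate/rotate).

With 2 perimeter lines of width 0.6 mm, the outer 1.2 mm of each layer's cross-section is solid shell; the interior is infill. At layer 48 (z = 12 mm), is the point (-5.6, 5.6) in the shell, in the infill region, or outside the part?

At z = 12 mm: the cylinder: section is a regular 6-gon, circumradius r=9.5; the cone at (6.5, -1.5) (r1=5.5→r2=3.5) has section circumradius 3.722 here — a regular 6-gon; Taking the union: the regions partially overlap (shared area 29.78 mm²), so overlapping operands fuse into one piece — 1 connected region; the cone at (6, 11.5) is not intersected at this z (z outside [1.5, 10.5]); Combining (union): only that combined region is present, so the union is just that shape — 1 connected region. Overall, the cross-section is a single solid region. The nearest boundary edge runs (-9.50, 0.00)→(-4.75, 8.23); distance from the point to it = 0.58 mm. The point is inside the cross-section, 0.58 mm from the nearest boundary — within the 1.2 mm shell band (2 × 0.6).

shell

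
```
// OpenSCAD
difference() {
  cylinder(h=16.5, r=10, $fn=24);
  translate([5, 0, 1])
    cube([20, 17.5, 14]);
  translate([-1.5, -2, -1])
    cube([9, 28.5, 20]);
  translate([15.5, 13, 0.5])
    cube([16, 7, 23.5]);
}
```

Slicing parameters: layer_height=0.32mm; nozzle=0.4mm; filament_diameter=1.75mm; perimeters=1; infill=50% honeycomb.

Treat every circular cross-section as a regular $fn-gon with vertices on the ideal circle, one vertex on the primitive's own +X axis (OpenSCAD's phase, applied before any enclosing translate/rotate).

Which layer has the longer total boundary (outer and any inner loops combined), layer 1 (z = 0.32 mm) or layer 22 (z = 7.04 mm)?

Layer 1 (z = 0.32): the cylinder: section is a regular 24-gon, circumradius r=10 (perimeter = 2·24·10.000·sin(180°/24) = 62.65 mm); the cube at (5, 0) does not reach this height (z outside [1, 15]); the cube at (-1.5, -2) is present — its section is the full 9×28.5 rectangle (perimeter 75.00 mm); the cube at (15.5, 13) is absent (z outside [0.5, 24]); After the difference (first − rest): starting from the r=10 cylinder, the 9×28.5 cube at (-1.5, -2) partially overlaps it — only the 99.59 mm² overlap (of its 256.50 mm²) is removed, clipping the outline — boundary = 81.92 mm. So its perimeter = 81.92 mm. Layer 22 (z = 7.04): the r=10 cylinder gives a regular 24-gon of circumradius 10 (constant along its height) (perimeter = 2·24·10.000·sin(180°/24) = 62.65 mm); the cube at (5, 0) is present — its section is the full 20×17.5 rectangle (perimeter 75.00 mm); the cube at (-1.5, -2) is present — its section is the full 9×28.5 rectangle (perimeter 75.00 mm); the cube at (15.5, 13) is present — its section is the full 16×7 rectangle (perimeter 46.00 mm); Subtracting the remaining from the first: starting from the r=10 cylinder, the 20×17.5 cube at (5, 0) partially overlaps it — only the 30.11 mm² overlap (of its 350.00 mm²) is removed, clipping the outline; the 9×28.5 cube at (-1.5, -2) partially overlaps it — only the 80.38 mm² overlap (of its 256.50 mm²) is removed, clipping the outline; the 16×7 cube at (15.5, 13) misses the remaining region (no effect) — boundary = 70.78 mm. So its perimeter = 70.78 mm. Layer 1 is larger (81.92 vs 70.78 mm).

layer 1 (z = 0.32 mm)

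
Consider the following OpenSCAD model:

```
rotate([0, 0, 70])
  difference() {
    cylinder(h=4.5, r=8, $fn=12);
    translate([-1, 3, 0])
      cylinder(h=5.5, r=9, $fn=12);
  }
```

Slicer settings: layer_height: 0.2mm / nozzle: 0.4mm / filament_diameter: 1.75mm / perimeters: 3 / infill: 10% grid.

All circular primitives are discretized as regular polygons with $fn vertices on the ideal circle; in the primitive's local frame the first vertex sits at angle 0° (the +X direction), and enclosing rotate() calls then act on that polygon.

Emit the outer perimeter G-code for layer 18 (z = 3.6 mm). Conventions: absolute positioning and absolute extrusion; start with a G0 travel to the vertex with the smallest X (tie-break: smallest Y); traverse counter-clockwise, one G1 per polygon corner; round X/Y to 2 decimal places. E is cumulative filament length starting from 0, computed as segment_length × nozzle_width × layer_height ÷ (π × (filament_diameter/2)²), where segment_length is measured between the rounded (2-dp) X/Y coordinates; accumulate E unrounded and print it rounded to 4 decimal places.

G0 X0.50 Y-7.80 Z3.60
G1 X1.39 Y-7.88 E0.0297
G1 X5.14 Y-6.13 E0.1674
G1 X7.52 Y-2.74 E0.3051
G1 X7.88 Y1.39 E0.4430
G1 X6.13 Y5.14 E0.5806
G1 X2.74 Y7.52 E0.7184
G1 X1.19 Y7.65 E0.7701
G1 X3.73 Y5.87 E0.8733
G1 X5.70 Y1.65 E1.0282
G1 X5.30 Y-2.99 E1.1831
G1 X2.62 Y-6.81 E1.3383
G1 X0.50 Y-7.80 E1.4161

At z = 3.6 mm: the r=8 cylinder contributes a regular 12-gon of circumradius 8; the r=9 cylinder at (-1, 3) gives a regular 12-gon of circumradius 9 (constant along its height); After the difference (first − rest): starting from the r=8 cylinder, the r=9 cylinder at (-1, 3) partially overlaps it — only the 162.54 mm² overlap (of its 243.00 mm²) is removed, clipping the outline — 1 connected region; (whole slice rotated 70° about Z — lengths, areas and connectivity unchanged). The outline is a single polygon with 12 vertices. Extrusion per mm of travel: 0.4 × 0.2 / (π × 0.875²) = 0.033260. Accumulating E over each segment gives final E = 1.4161.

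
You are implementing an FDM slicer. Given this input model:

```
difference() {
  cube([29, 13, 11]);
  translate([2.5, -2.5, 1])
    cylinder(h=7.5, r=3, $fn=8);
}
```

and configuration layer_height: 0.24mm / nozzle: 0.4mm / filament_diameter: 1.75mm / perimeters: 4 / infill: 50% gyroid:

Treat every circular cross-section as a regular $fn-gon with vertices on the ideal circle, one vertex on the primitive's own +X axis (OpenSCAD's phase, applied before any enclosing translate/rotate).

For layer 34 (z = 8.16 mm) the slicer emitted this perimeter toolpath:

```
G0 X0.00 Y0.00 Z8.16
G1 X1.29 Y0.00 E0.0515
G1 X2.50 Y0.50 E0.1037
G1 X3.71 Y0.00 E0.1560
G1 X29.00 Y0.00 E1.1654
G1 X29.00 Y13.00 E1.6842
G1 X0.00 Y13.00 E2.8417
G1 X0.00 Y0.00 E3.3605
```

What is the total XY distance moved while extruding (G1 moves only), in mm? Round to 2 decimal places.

Sum the Euclidean lengths of each G1 segment: total = 84.20 mm.

84.20 mm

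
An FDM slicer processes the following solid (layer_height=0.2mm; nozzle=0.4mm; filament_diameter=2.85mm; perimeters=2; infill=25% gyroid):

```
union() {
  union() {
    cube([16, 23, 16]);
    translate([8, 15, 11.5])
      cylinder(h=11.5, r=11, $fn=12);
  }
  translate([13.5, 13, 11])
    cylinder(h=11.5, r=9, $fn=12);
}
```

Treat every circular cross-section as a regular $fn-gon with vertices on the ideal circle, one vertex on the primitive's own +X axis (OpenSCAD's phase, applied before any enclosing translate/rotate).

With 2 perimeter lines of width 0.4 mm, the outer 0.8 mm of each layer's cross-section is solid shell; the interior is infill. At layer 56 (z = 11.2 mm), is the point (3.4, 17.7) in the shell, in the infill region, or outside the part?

At z = 11.2 mm: the cube (footprint 16×23) is included at this height; the cylinder at (8, 15) does not reach this height (z outside [11.5, 23]); Taking the union: only the 16×23 cube is present, so the union is just that shape — 1 connected region; the r=9 cylinder at (13.5, 13) gives a regular 12-gon of circumradius 9 (constant along its height); Merging all regions: the regions partially overlap (shared area 164.83 mm²), so overlapping operands fuse into one piece — 1 connected region. Overall, the cross-section is a single solid region. The nearest boundary edge runs (0.00, 0.00)→(0.00, 23.00); distance from the point to it = 3.40 mm. The point is inside the cross-section and 3.40 mm from the nearest boundary — more than the 0.8 mm shell width (2 × 0.4), so it's in the infill interior.

infill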